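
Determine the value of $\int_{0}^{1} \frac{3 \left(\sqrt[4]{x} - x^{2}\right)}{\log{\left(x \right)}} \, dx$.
$- \log{\left(\frac{1728}{125} \right)}$

Introduce a parameter $a$ in the exponent: let $I(a) = \int_{0}^{1} \frac{3 \left(\sqrt[4]{x} - x^{a}\right)}{\log{\left(x \right)}} \, dx$.

Since $\dfrac{\partial}{\partial a}\,x^{a} = x^{a} \ln x$, the $\ln x$ in the denominator cancels and
$$\frac{dI}{da} = \int_{0}^{1} -3 x^{a} \, dx = -3 \left[\frac{x^{a+1}}{a+1}\right]_0^1 = - \frac{3}{a + 1}.$$

Integrating with respect to $a$ gives $I(a) = - \log{\left(\frac{64 \left(a + 1\right)^{3}}{125} \right)} + C$.

At $a = \frac{1}{4}$ the integrand is identically $0$, so $I(\frac{1}{4}) = 0$. The closed form gives $0$, hence $C = 0$.

Setting $a = 2$:
$$I = - \log{\left(\frac{1728}{125} \right)}.$$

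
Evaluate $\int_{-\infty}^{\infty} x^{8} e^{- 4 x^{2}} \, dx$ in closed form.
$\frac{105 \sqrt{\pi}}{8192}$

Consider the simpler parametrised integral
$$J(a) = \int_{-\infty}^{\infty} e^{- a x^{2}} \, dx = \frac{\sqrt{\pi}}{\sqrt{a}}.$$

Differentiating under the integral sign brings down a factor of $(-x^2)$:
$$\frac{dJ}{da} = \int_{-\infty}^{\infty} - x^{2} e^{- a x^{2}} \, dx = - \frac{\sqrt{\pi}}{2 a^{\frac{3}{2}}}.$$

Repeating $4$ times in total — each differentiation brings down another $(-x^2)$ — gives
$$\frac{d^{4}J}{da^{4}} = \int_{-\infty}^{\infty} x^{8} e^{- a x^{2}} \, dx = \frac{105 \sqrt{\pi}}{16 a^{\frac{9}{2}}},$$
and the integrand here is exactly the target integrand, so $I = \frac{105 \sqrt{\pi}}{16 a^{\frac{9}{2}}}$.

Setting $a = 4$:
$$I = \frac{105 \sqrt{\pi}}{8192}.$$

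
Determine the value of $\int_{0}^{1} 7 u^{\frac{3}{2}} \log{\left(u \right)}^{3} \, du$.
$- \frac{672}{625}$

Consider the simpler parametrised integral
$$J(a) = \int_{0}^{1} 7 u^{a} \, du = \frac{7}{a + 1}.$$

Differentiating under the integral sign brings down a factor of $\ln u$:
$$\frac{dJ}{da} = \int_{0}^{1} 7 u^{a} \log{\left(u \right)} \, du = - \frac{7}{\left(a + 1\right)^{2}}.$$

Repeating $3$ times in total — each differentiation brings down another $\ln u$ — gives
$$\frac{d^{3}J}{da^{3}} = \int_{0}^{1} 7 u^{a} \log{\left(u \right)}^{3} \, du = - \frac{42}{\left(a + 1\right)^{4}},$$
and the integrand here is exactly the target integrand, so $I = - \frac{42}{\left(a + 1\right)^{4}}$.

Setting $a = \frac{3}{2}$:
$$I = - \frac{672}{625}.$$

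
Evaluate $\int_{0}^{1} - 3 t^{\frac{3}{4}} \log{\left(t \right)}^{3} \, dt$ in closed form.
$\frac{4608}{2401}$

Begin with the known integral
$$J(a) = \int_{0}^{1} - 3 t^{a} \, dt = - \frac{3}{a + 1}.$$

Differentiating under the integral sign brings down a factor of $\ln t$:
$$\frac{dJ}{da} = \int_{0}^{1} - 3 t^{a} \log{\left(t \right)} \, dt = \frac{3}{\left(a + 1\right)^{2}}.$$

Repeating $3$ times in total — each differentiation brings down another $\ln t$ — gives
$$\frac{d^{3}J}{da^{3}} = \int_{0}^{1} - 3 t^{a} \log{\left(t \right)}^{3} \, dt = \frac{18}{\left(a + 1\right)^{4}},$$
and the integrand here is exactly the target integrand, so $I = \frac{18}{\left(a + 1\right)^{4}}$.

Setting $a = \frac{3}{4}$:
$$I = \frac{4608}{2401}.$$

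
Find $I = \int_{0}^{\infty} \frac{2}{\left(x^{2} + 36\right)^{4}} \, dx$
$\frac{5 \pi}{4478976}$

Start from the standard arctangent integral
$$J(a) = \int_{0}^{\infty} \frac{2}{a^{2} + x^{2}} \, dx = \frac{\pi}{a}.$$

Differentiating under the integral sign with respect to $a$,
$$\frac{dJ}{da} = \int_{0}^{\infty} - \frac{4 a}{\left(a^{2} + x^{2}\right)^{2}} \, dx = - \frac{\pi}{a^{2}},$$
so $\int_{0}^{\infty} \frac{2}{\left(a^{2} + x^{2}\right)^{2}} \, dx = \frac{\pi}{2 a^{3}}$.

Repeating — each differentiation of $1/(x^2+a^2)^j$ produces $-2ja/(x^2+a^2)^{j+1}$ — and dividing through by $-2ja$ at each step yields, after $3$ differentiations in total,
$$\int_{0}^{\infty} \frac{2}{\left(a^{2} + x^{2}\right)^{4}} \, dx = \frac{5 \pi}{16 a^{7}}.$$

Setting $a = 6$:
$$I = \frac{5 \pi}{4478976}.$$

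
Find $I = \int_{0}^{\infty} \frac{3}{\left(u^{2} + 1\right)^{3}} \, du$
$\frac{9 \pi}{16}$

Start from the standard arctangent integral
$$J(a) = \int_{0}^{\infty} \frac{3}{a^{2} + u^{2}} \, du = \frac{3 \pi}{2 a}.$$

Differentiating under the integral sign with respect to $a$,
$$\frac{dJ}{da} = \int_{0}^{\infty} - \frac{6 a}{\left(a^{2} + u^{2}\right)^{2}} \, du = - \frac{3 \pi}{2 a^{2}},$$
so $\int_{0}^{\infty} \frac{3}{\left(a^{2} + u^{2}\right)^{2}} \, du = \frac{3 \pi}{4 a^{3}}$.

Repeating — each differentiation of $1/(u^2+a^2)^j$ produces $-2ja/(u^2+a^2)^{j+1}$ — and dividing through by $-2ja$ at each step yields, after $2$ differentiations in total,
$$\int_{0}^{\infty} \frac{3}{\left(a^{2} + u^{2}\right)^{3}} \, du = \frac{9 \pi}{16 a^{5}}.$$

Setting $a = 1$:
$$I = \frac{9 \pi}{16}.$$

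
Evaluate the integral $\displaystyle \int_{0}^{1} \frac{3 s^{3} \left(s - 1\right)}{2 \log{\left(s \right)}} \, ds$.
$\log{\left(\frac{5 \sqrt{5}}{8} \right)}$

Consider the one-parameter family: let $I(a) = \int_{0}^{1} \frac{3 \left(- s^{3} + s^{a}\right)}{2 \log{\left(s \right)}} \, ds$.

Since $\dfrac{\partial}{\partial a}\,s^{a} = s^{a} \ln s$, the $\ln s$ in the denominator cancels and
$$\frac{dI}{da} = \int_{0}^{1} \frac{3}{2} s^{a} \, ds = \frac{3}{2} \left[\frac{s^{a+1}}{a+1}\right]_0^1 = \frac{3}{2 \left(a + 1\right)}.$$

Integrating with respect to $a$ gives $I(a) = \log{\left(\frac{\left(a + 1\right)^{\frac{3}{2}}}{8} \right)} + C$.

At $a = 3$ the integrand is identically $0$, so $I(3) = 0$. The closed form gives $0$, hence $C = 0$.

Setting $a = 4$:
$$I = \log{\left(\frac{5 \sqrt{5}}{8} \right)}.$$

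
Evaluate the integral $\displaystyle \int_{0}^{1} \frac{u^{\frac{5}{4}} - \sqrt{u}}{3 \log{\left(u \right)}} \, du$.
$- \frac{\log{\left(2 \right)}}{3} + \frac{\log{\left(3 \right)}}{3}$

Consider the one-parameter family: let $I(a) = \int_{0}^{1} \frac{- \sqrt{u} + u^{a}}{3 \log{\left(u \right)}} \, du$.

Since $\dfrac{\partial}{\partial a}\,u^{a} = u^{a} \ln u$, the $\ln u$ in the denominator cancels and
$$\frac{dI}{da} = \int_{0}^{1} \frac{1}{3} u^{a} \, du = \frac{1}{3} \left[\frac{u^{a+1}}{a+1}\right]_0^1 = \frac{1}{3 \left(a + 1\right)}.$$

Integrating with respect to $a$ gives $I(a) = \frac{\log{\left(a + 1 \right)}}{3} - \frac{\log{\left(3 \right)}}{3} + \frac{\log{\left(2 \right)}}{3} + C$.

At $a = \frac{1}{2}$ the integrand is identically $0$, so $I(\frac{1}{2}) = 0$. The closed form gives $0$, hence $C = 0$.

Setting $a = \frac{5}{4}$:
$$I = - \frac{\log{\left(2 \right)}}{3} + \frac{\log{\left(3 \right)}}{3}.$$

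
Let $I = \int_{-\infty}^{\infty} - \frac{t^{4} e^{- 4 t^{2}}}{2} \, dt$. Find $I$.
$- \frac{3 \sqrt{\pi}}{256}$

Consider the simpler parametrised integral
$$J(a) = \int_{-\infty}^{\infty} - \frac{e^{- a t^{2}}}{2} \, dt = - \frac{\sqrt{\pi}}{2 \sqrt{a}}.$$

Differentiating under the integral sign brings down a factor of $(-t^2)$:
$$\frac{dJ}{da} = \int_{-\infty}^{\infty} \frac{t^{2} e^{- a t^{2}}}{2} \, dt = \frac{\sqrt{\pi}}{4 a^{\frac{3}{2}}}.$$

Repeating twice in total — each differentiation brings down another $(-t^2)$ — gives
$$\frac{d^{2}J}{da^{2}} = \int_{-\infty}^{\infty} - \frac{t^{4} e^{- a t^{2}}}{2} \, dt = - \frac{3 \sqrt{\pi}}{8 a^{\frac{5}{2}}},$$
and the integrand here is exactly the target integrand, so $I = - \frac{3 \sqrt{\pi}}{8 a^{\frac{5}{2}}}$.

Setting $a = 4$:
$$I = - \frac{3 \sqrt{\pi}}{256}.$$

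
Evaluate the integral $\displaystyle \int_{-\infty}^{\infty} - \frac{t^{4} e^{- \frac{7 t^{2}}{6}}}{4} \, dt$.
$- \frac{27 \sqrt{42} \sqrt{\pi}}{1372}$

Begin with the known integral
$$J(a) = \int_{-\infty}^{\infty} - \frac{e^{- a t^{2}}}{4} \, dt = - \frac{\sqrt{\pi}}{4 \sqrt{a}}.$$

Differentiating under the integral sign brings down a factor of $(-t^2)$:
$$\frac{dJ}{da} = \int_{-\infty}^{\infty} \frac{t^{2} e^{- a t^{2}}}{4} \, dt = \frac{\sqrt{\pi}}{8 a^{\frac{3}{2}}}.$$

Repeating twice in total — each differentiation brings down another $(-t^2)$ — gives
$$\frac{d^{2}J}{da^{2}} = \int_{-\infty}^{\infty} - \frac{t^{4} e^{- a t^{2}}}{4} \, dt = - \frac{3 \sqrt{\pi}}{16 a^{\frac{5}{2}}},$$
and the integrand here is exactly the target integrand, so $I = - \frac{3 \sqrt{\pi}}{16 a^{\frac{5}{2}}}$.

Setting $a = \frac{7}{6}$:
$$I = - \frac{27 \sqrt{42} \sqrt{\pi}}{1372}.$$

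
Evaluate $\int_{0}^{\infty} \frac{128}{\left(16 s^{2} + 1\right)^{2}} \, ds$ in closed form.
$8 \pi$

Begin with the known result
$$J(a) = \int_{0}^{\infty} \frac{1}{2 \left(a^{2} + s^{2}\right)} \, ds = \frac{\pi}{4 a}.$$

Differentiating under the integral sign with respect to $a$,
$$\frac{dJ}{da} = \int_{0}^{\infty} - \frac{a}{\left(a^{2} + s^{2}\right)^{2}} \, ds = - \frac{\pi}{4 a^{2}},$$
so $\int_{0}^{\infty} \frac{1}{2 \left(a^{2} + s^{2}\right)^{2}} \, ds = \frac{\pi}{8 a^{3}}$.

Setting $a = \frac{1}{4}$:
$$I = 8 \pi.$$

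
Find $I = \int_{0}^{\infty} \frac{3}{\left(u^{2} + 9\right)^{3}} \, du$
$\frac{\pi}{432}$

Recall the elementary integral
$$J(a) = \int_{0}^{\infty} \frac{3}{a^{2} + u^{2}} \, du = \frac{3 \pi}{2 a}.$$

Differentiating under the integral sign with respect to $a$,
$$\frac{dJ}{da} = \int_{0}^{\infty} - \frac{6 a}{\left(a^{2} + u^{2}\right)^{2}} \, du = - \frac{3 \pi}{2 a^{2}},$$
so $\int_{0}^{\infty} \frac{3}{\left(a^{2} + u^{2}\right)^{2}} \, du = \frac{3 \pi}{4 a^{3}}$.

Repeating — each differentiation of $1/(u^2+a^2)^j$ produces $-2ja/(u^2+a^2)^{j+1}$ — and dividing through by $-2ja$ at each step yields, after $2$ differentiations in total,
$$\int_{0}^{\infty} \frac{3}{\left(a^{2} + u^{2}\right)^{3}} \, du = \frac{9 \pi}{16 a^{5}}.$$

Setting $a = 3$:
$$I = \frac{\pi}{432}.$$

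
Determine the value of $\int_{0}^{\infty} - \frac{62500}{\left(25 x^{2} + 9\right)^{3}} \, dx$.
$- \frac{3125 \pi}{324}$

Start from the standard arctangent integral
$$J(a) = \int_{0}^{\infty} - \frac{4}{a^{2} + x^{2}} \, dx = - \frac{2 \pi}{a}.$$

Differentiating under the integral sign with respect to $a$,
$$\frac{dJ}{da} = \int_{0}^{\infty} \frac{8 a}{\left(a^{2} + x^{2}\right)^{2}} \, dx = \frac{2 \pi}{a^{2}},$$
so $\int_{0}^{\infty} - \frac{4}{\left(a^{2} + x^{2}\right)^{2}} \, dx = - \frac{\pi}{a^{3}}$.

Repeating — each differentiation of $1/(x^2+a^2)^j$ produces $-2ja/(x^2+a^2)^{j+1}$ — and dividing through by $-2ja$ at each step yields, after $2$ differentiations in total,
$$\int_{0}^{\infty} - \frac{4}{\left(a^{2} + x^{2}\right)^{3}} \, dx = - \frac{3 \pi}{4 a^{5}}.$$

Setting $a = \frac{3}{5}$:
$$I = - \frac{3125 \pi}{324}.$$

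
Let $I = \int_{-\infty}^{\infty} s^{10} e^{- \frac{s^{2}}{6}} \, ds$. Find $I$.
$229635 \sqrt{6} \sqrt{\pi}$

Start from the elementary integral
$$J(a) = \int_{-\infty}^{\infty} e^{- a s^{2}} \, ds = \frac{\sqrt{\pi}}{\sqrt{a}}.$$

Differentiating under the integral sign brings down a factor of $(-s^2)$:
$$\frac{dJ}{da} = \int_{-\infty}^{\infty} - s^{2} e^{- a s^{2}} \, ds = - \frac{\sqrt{\pi}}{2 a^{\frac{3}{2}}}.$$

Repeating $5$ times in total — each differentiation brings down another $(-s^2)$ — gives
$$\frac{d^{5}J}{da^{5}} = \int_{-\infty}^{\infty} - s^{10} e^{- a s^{2}} \, ds = - \frac{945 \sqrt{\pi}}{32 a^{\frac{11}{2}}},$$
and the integrand here is $(-1)^{5}$ times the target integrand, so $I = (-1)^{5}\,\frac{d^{5}J}{da^{5}} = \frac{945 \sqrt{\pi}}{32 a^{\frac{11}{2}}}$.

Setting $a = \frac{1}{6}$:
$$I = 229635 \sqrt{6} \sqrt{\pi}.$$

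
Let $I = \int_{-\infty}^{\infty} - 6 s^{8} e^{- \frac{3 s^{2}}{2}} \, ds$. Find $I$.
$- \frac{70 \sqrt{6} \sqrt{\pi}}{27}$

Start from the elementary integral
$$J(a) = \int_{-\infty}^{\infty} - 6 e^{- a s^{2}} \, ds = - \frac{6 \sqrt{\pi}}{\sqrt{a}}.$$

Differentiating under the integral sign brings down a factor of $(-s^2)$:
$$\frac{dJ}{da} = \int_{-\infty}^{\infty} 6 s^{2} e^{- a s^{2}} \, ds = \frac{3 \sqrt{\pi}}{a^{\frac{3}{2}}}.$$

Repeating $4$ times in total — each differentiation brings down another $(-s^2)$ — gives
$$\frac{d^{4}J}{da^{4}} = \int_{-\infty}^{\infty} - 6 s^{8} e^{- a s^{2}} \, ds = - \frac{315 \sqrt{\pi}}{8 a^{\frac{9}{2}}},$$
and the integrand here is exactly the target integrand, so $I = - \frac{315 \sqrt{\pi}}{8 a^{\frac{9}{2}}}$.

Setting $a = \frac{3}{2}$:
$$I = - \frac{70 \sqrt{6} \sqrt{\pi}}{27}.$$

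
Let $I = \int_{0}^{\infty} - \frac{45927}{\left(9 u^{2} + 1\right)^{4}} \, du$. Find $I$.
$- \frac{76545 \pi}{32}$

Recall the elementary integral
$$J(a) = \int_{0}^{\infty} - \frac{7}{a^{2} + u^{2}} \, du = - \frac{7 \pi}{2 a}.$$

Differentiating under the integral sign with respect to $a$,
$$\frac{dJ}{da} = \int_{0}^{\infty} \frac{14 a}{\left(a^{2} + u^{2}\right)^{2}} \, du = \frac{7 \pi}{2 a^{2}},$$
so $\int_{0}^{\infty} - \frac{7}{\left(a^{2} + u^{2}\right)^{2}} \, du = - \frac{7 \pi}{4 a^{3}}$.

Repeating — each differentiation of $1/(u^2+a^2)^j$ produces $-2ja/(u^2+a^2)^{j+1}$ — and dividing through by $-2ja$ at each step yields, after $3$ differentiations in total,
$$\int_{0}^{\infty} - \frac{7}{\left(a^{2} + u^{2}\right)^{4}} \, du = - \frac{35 \pi}{32 a^{7}}.$$

Setting $a = \frac{1}{3}$:
$$I = - \frac{76545 \pi}{32}.$$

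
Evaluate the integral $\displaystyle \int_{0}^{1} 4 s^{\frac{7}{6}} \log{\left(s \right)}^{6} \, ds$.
$\frac{806215680}{62748517}$

Consider the simpler parametrised integral
$$J(a) = \int_{0}^{1} 4 s^{a} \, ds = \frac{4}{a + 1}.$$

Differentiating under the integral sign brings down a factor of $\ln s$:
$$\frac{dJ}{da} = \int_{0}^{1} 4 s^{a} \log{\left(s \right)} \, ds = - \frac{4}{\left(a + 1\right)^{2}}.$$

Repeating $6$ times in total — each differentiation brings down another $\ln s$ — gives
$$\frac{d^{6}J}{da^{6}} = \int_{0}^{1} 4 s^{a} \log{\left(s \right)}^{6} \, ds = \frac{2880}{\left(a + 1\right)^{7}},$$
and the integrand here is exactly the target integrand, so $I = \frac{2880}{\left(a + 1\right)^{7}}$.

Setting $a = \frac{7}{6}$:
$$I = \frac{806215680}{62748517}.$$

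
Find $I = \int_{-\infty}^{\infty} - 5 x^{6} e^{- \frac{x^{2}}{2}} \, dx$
$- 75 \sqrt{2} \sqrt{\pi}$

Start from the elementary integral
$$J(a) = \int_{-\infty}^{\infty} - 5 e^{- a x^{2}} \, dx = - \frac{5 \sqrt{\pi}}{\sqrt{a}}.$$

Differentiating under the integral sign brings down a factor of $(-x^2)$:
$$\frac{dJ}{da} = \int_{-\infty}^{\infty} 5 x^{2} e^{- a x^{2}} \, dx = \frac{5 \sqrt{\pi}}{2 a^{\frac{3}{2}}}.$$

Repeating $3$ times in total — each differentiation brings down another $(-x^2)$ — gives
$$\frac{d^{3}J}{da^{3}} = \int_{-\infty}^{\infty} 5 x^{6} e^{- a x^{2}} \, dx = \frac{75 \sqrt{\pi}}{8 a^{\frac{7}{2}}},$$
and the integrand here is $(-1)^{3}$ times the target integrand, so $I = (-1)^{3}\,\frac{d^{3}J}{da^{3}} = - \frac{75 \sqrt{\pi}}{8 a^{\frac{7}{2}}}$.

Setting $a = \frac{1}{2}$:
$$I = - 75 \sqrt{2} \sqrt{\pi}.$$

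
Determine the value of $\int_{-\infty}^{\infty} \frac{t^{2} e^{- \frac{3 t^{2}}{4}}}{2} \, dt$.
$\frac{2 \sqrt{3} \sqrt{\pi}}{9}$

Consider the simpler parametrised integral
$$J(a) = \int_{-\infty}^{\infty} \frac{e^{- a t^{2}}}{2} \, dt = \frac{\sqrt{\pi}}{2 \sqrt{a}}.$$

Differentiating under the integral sign brings down a factor of $(-t^2)$:
$$\frac{dJ}{da} = \int_{-\infty}^{\infty} - \frac{t^{2} e^{- a t^{2}}}{2} \, dt = - \frac{\sqrt{\pi}}{4 a^{\frac{3}{2}}}.$$

The integral on the left is $-I$, so $I = \frac{\sqrt{\pi}}{4 a^{\frac{3}{2}}}$.

Setting $a = \frac{3}{4}$:
$$I = \frac{2 \sqrt{3} \sqrt{\pi}}{9}.$$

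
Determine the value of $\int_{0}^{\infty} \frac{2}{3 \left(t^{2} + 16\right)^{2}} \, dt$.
$\frac{\pi}{384}$

Begin with the known result
$$J(a) = \int_{0}^{\infty} \frac{2}{3 \left(a^{2} + t^{2}\right)} \, dt = \frac{\pi}{3 a}.$$

Differentiating under the integral sign with respect to $a$,
$$\frac{dJ}{da} = \int_{0}^{\infty} - \frac{4 a}{3 \left(a^{2} + t^{2}\right)^{2}} \, dt = - \frac{\pi}{3 a^{2}},$$
so $\int_{0}^{\infty} \frac{2}{3 \left(a^{2} + t^{2}\right)^{2}} \, dt = \frac{\pi}{6 a^{3}}$.

Setting $a = 4$:
$$I = \frac{\pi}{384}.$$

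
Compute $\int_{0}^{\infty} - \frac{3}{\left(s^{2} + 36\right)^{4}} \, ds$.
$- \frac{5 \pi}{2985984}$

Start from the standard arctangent integral
$$J(a) = \int_{0}^{\infty} - \frac{3}{a^{2} + s^{2}} \, ds = - \frac{3 \pi}{2 a}.$$

Differentiating under the integral sign with respect to $a$,
$$\frac{dJ}{da} = \int_{0}^{\infty} \frac{6 a}{\left(a^{2} + s^{2}\right)^{2}} \, ds = \frac{3 \pi}{2 a^{2}},$$
so $\int_{0}^{\infty} - \frac{3}{\left(a^{2} + s^{2}\right)^{2}} \, ds = - \frac{3 \pi}{4 a^{3}}$.

Repeating — each differentiation of $1/(s^2+a^2)^j$ produces $-2ja/(s^2+a^2)^{j+1}$ — and dividing through by $-2ja$ at each step yields, after $3$ differentiations in total,
$$\int_{0}^{\infty} - \frac{3}{\left(a^{2} + s^{2}\right)^{4}} \, ds = - \frac{15 \pi}{32 a^{7}}.$$

Setting $a = 6$:
$$I = - \frac{5 \pi}{2985984}.$$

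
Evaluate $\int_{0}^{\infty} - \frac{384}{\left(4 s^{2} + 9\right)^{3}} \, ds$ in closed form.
$- \frac{4 \pi}{27}$

Start from the standard arctangent integral
$$J(a) = \int_{0}^{\infty} - \frac{6}{a^{2} + s^{2}} \, ds = - \frac{3 \pi}{a}.$$

Differentiating under the integral sign with respect to $a$,
$$\frac{dJ}{da} = \int_{0}^{\infty} \frac{12 a}{\left(a^{2} + s^{2}\right)^{2}} \, ds = \frac{3 \pi}{a^{2}},$$
so $\int_{0}^{\infty} - \frac{6}{\left(a^{2} + s^{2}\right)^{2}} \, ds = - \frac{3 \pi}{2 a^{3}}$.

Repeating — each differentiation of $1/(s^2+a^2)^j$ produces $-2ja/(s^2+a^2)^{j+1}$ — and dividing through by $-2ja$ at each step yields, after $2$ differentiations in total,
$$\int_{0}^{\infty} - \frac{6}{\left(a^{2} + s^{2}\right)^{3}} \, ds = - \frac{9 \pi}{8 a^{5}}.$$

Setting $a = \frac{3}{2}$:
$$I = - \frac{4 \pi}{27}.$$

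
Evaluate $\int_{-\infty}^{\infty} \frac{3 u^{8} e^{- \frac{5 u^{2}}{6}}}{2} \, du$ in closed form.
$\frac{5103 \sqrt{30} \sqrt{\pi}}{1250}$

Consider the simpler parametrised integral
$$J(a) = \int_{-\infty}^{\infty} \frac{3 e^{- a u^{2}}}{2} \, du = \frac{3 \sqrt{\pi}}{2 \sqrt{a}}.$$

Differentiating under the integral sign brings down a factor of $(-u^2)$:
$$\frac{dJ}{da} = \int_{-\infty}^{\infty} - \frac{3 u^{2} e^{- a u^{2}}}{2} \, du = - \frac{3 \sqrt{\pi}}{4 a^{\frac{3}{2}}}.$$

Repeating $4$ times in total — each differentiation brings down another $(-u^2)$ — gives
$$\frac{d^{4}J}{da^{4}} = \int_{-\infty}^{\infty} \frac{3 u^{8} e^{- a u^{2}}}{2} \, du = \frac{315 \sqrt{\pi}}{32 a^{\frac{9}{2}}},$$
and the integrand here is exactly the target integrand, so $I = \frac{315 \sqrt{\pi}}{32 a^{\frac{9}{2}}}$.

Setting $a = \frac{5}{6}$:
$$I = \frac{5103 \sqrt{30} \sqrt{\pi}}{1250}.$$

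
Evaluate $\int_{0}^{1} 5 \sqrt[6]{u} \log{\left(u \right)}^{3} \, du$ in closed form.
$- \frac{38880}{2401}$

Begin with the known integral
$$J(a) = \int_{0}^{1} 5 u^{a} \, du = \frac{5}{a + 1}.$$

Differentiating under the integral sign brings down a factor of $\ln u$:
$$\frac{dJ}{da} = \int_{0}^{1} 5 u^{a} \log{\left(u \right)} \, du = - \frac{5}{\left(a + 1\right)^{2}}.$$

Repeating $3$ times in total — each differentiation brings down another $\ln u$ — gives
$$\frac{d^{3}J}{da^{3}} = \int_{0}^{1} 5 u^{a} \log{\left(u \right)}^{3} \, du = - \frac{30}{\left(a + 1\right)^{4}},$$
and the integrand here is exactly the target integrand, so $I = - \frac{30}{\left(a + 1\right)^{4}}$.

Setting $a = \frac{1}{6}$:
$$I = - \frac{38880}{2401}.$$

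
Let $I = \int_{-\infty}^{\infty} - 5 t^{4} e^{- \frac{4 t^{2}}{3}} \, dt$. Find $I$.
$- \frac{135 \sqrt{3} \sqrt{\pi}}{128}$

Consider the simpler parametrised integral
$$J(a) = \int_{-\infty}^{\infty} - 5 e^{- a t^{2}} \, dt = - \frac{5 \sqrt{\pi}}{\sqrt{a}}.$$

Differentiating under the integral sign brings down a factor of $(-t^2)$:
$$\frac{dJ}{da} = \int_{-\infty}^{\infty} 5 t^{2} e^{- a t^{2}} \, dt = \frac{5 \sqrt{\pi}}{2 a^{\frac{3}{2}}}.$$

Repeating twice in total — each differentiation brings down another $(-t^2)$ — gives
$$\frac{d^{2}J}{da^{2}} = \int_{-\infty}^{\infty} - 5 t^{4} e^{- a t^{2}} \, dt = - \frac{15 \sqrt{\pi}}{4 a^{\frac{5}{2}}},$$
and the integrand here is exactly the target integrand, so $I = - \frac{15 \sqrt{\pi}}{4 a^{\frac{5}{2}}}$.

Setting $a = \frac{4}{3}$:
$$I = - \frac{135 \sqrt{3} \sqrt{\pi}}{128}.$$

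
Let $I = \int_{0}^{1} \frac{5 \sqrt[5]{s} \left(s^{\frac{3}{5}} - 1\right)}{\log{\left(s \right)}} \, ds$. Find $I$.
$- \log{\left(\frac{32}{243} \right)}$

Consider the one-parameter family: let $I(a) = \int_{0}^{1} \frac{5 \left(s^{\frac{4}{5}} - s^{a}\right)}{\log{\left(s \right)}} \, ds$.

Since $\dfrac{\partial}{\partial a}\,s^{a} = s^{a} \ln s$, the $\ln s$ in the denominator cancels and
$$\frac{dI}{da} = \int_{0}^{1} -5 s^{a} \, ds = -5 \left[\frac{s^{a+1}}{a+1}\right]_0^1 = - \frac{5}{a + 1}.$$

Integrating with respect to $a$ gives $I(a) = - \log{\left(\frac{3125 \left(a + 1\right)^{5}}{59049} \right)} + C$.

At $a = \frac{4}{5}$ the integrand is identically $0$, so $I(\frac{4}{5}) = 0$. The closed form gives $0$, hence $C = 0$.

Setting $a = \frac{1}{5}$:
$$I = - \log{\left(\frac{32}{243} \right)}.$$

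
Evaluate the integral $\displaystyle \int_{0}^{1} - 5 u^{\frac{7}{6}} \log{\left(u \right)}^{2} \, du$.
$- \frac{2160}{2197}$

Begin with the known integral
$$J(a) = \int_{0}^{1} - 5 u^{a} \, du = - \frac{5}{a + 1}.$$

Differentiating under the integral sign brings down a factor of $\ln u$:
$$\frac{dJ}{da} = \int_{0}^{1} - 5 u^{a} \log{\left(u \right)} \, du = \frac{5}{\left(a + 1\right)^{2}}.$$

Repeating twice in total — each differentiation brings down another $\ln u$ — gives
$$\frac{d^{2}J}{da^{2}} = \int_{0}^{1} - 5 u^{a} \log{\left(u \right)}^{2} \, du = - \frac{10}{\left(a + 1\right)^{3}},$$
and the integrand here is exactly the target integrand, so $I = - \frac{10}{\left(a + 1\right)^{3}}$.

Setting $a = \frac{7}{6}$:
$$I = - \frac{2160}{2197}.$$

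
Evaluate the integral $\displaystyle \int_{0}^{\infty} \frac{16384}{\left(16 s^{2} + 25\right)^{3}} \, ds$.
$\frac{768 \pi}{3125}$

Begin with the known result
$$J(a) = \int_{0}^{\infty} \frac{4}{a^{2} + s^{2}} \, ds = \frac{2 \pi}{a}.$$

Differentiating under the integral sign with respect to $a$,
$$\frac{dJ}{da} = \int_{0}^{\infty} - \frac{8 a}{\left(a^{2} + s^{2}\right)^{2}} \, ds = - \frac{2 \pi}{a^{2}},$$
so $\int_{0}^{\infty} \frac{4}{\left(a^{2} + s^{2}\right)^{2}} \, ds = \frac{\pi}{a^{3}}$.

Repeating — each differentiation of $1/(s^2+a^2)^j$ produces $-2ja/(s^2+a^2)^{j+1}$ — and dividing through by $-2ja$ at each step yields, after $2$ differentiations in total,
$$\int_{0}^{\infty} \frac{4}{\left(a^{2} + s^{2}\right)^{3}} \, ds = \frac{3 \pi}{4 a^{5}}.$$

Setting $a = \frac{5}{4}$:
$$I = \frac{768 \pi}{3125}.$$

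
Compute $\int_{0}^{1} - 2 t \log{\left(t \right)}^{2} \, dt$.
$- \frac{1}{2}$

Start from the elementary integral
$$J(a) = \int_{0}^{1} - 2 t^{a} \, dt = - \frac{2}{a + 1}.$$

Differentiating under the integral sign brings down a factor of $\ln t$:
$$\frac{dJ}{da} = \int_{0}^{1} - 2 t^{a} \log{\left(t \right)} \, dt = \frac{2}{\left(a + 1\right)^{2}}.$$

Repeating twice in total — each differentiation brings down another $\ln t$ — gives
$$\frac{d^{2}J}{da^{2}} = \int_{0}^{1} - 2 t^{a} \log{\left(t \right)}^{2} \, dt = - \frac{4}{\left(a + 1\right)^{3}},$$
and the integrand here is exactly the target integrand, so $I = - \frac{4}{\left(a + 1\right)^{3}}$.

Setting $a = 1$:
$$I = - \frac{1}{2}.$$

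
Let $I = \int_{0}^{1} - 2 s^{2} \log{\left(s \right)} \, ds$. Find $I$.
$\frac{2}{9}$

Consider the simpler parametrised integral
$$J(a) = \int_{0}^{1} - 2 s^{a} \, ds = - \frac{2}{a + 1}.$$

Differentiating under the integral sign brings down a factor of $\ln s$:
$$\frac{dJ}{da} = \int_{0}^{1} - 2 s^{a} \log{\left(s \right)} \, ds = \frac{2}{\left(a + 1\right)^{2}}.$$

The integral on the left is $I$, so $I = \frac{2}{\left(a + 1\right)^{2}}$.

Setting $a = 2$:
$$I = \frac{2}{9}.$$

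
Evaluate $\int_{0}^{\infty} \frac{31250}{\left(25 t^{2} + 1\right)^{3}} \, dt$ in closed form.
$\frac{9375 \pi}{8}$

Start from the standard arctangent integral
$$J(a) = \int_{0}^{\infty} \frac{2}{a^{2} + t^{2}} \, dt = \frac{\pi}{a}.$$

Differentiating under the integral sign with respect to $a$,
$$\frac{dJ}{da} = \int_{0}^{\infty} - \frac{4 a}{\left(a^{2} + t^{2}\right)^{2}} \, dt = - \frac{\pi}{a^{2}},$$
so $\int_{0}^{\infty} \frac{2}{\left(a^{2} + t^{2}\right)^{2}} \, dt = \frac{\pi}{2 a^{3}}$.

Repeating — each differentiation of $1/(t^2+a^2)^j$ produces $-2ja/(t^2+a^2)^{j+1}$ — and dividing through by $-2ja$ at each step yields, after $2$ differentiations in total,
$$\int_{0}^{\infty} \frac{2}{\left(a^{2} + t^{2}\right)^{3}} \, dt = \frac{3 \pi}{8 a^{5}}.$$

Setting $a = \frac{1}{5}$:
$$I = \frac{9375 \pi}{8}.$$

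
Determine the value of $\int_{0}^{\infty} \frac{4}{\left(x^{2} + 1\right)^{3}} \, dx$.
$\frac{3 \pi}{4}$

Start from the standard arctangent integral
$$J(a) = \int_{0}^{\infty} \frac{4}{a^{2} + x^{2}} \, dx = \frac{2 \pi}{a}.$$

Differentiating under the integral sign with respect to $a$,
$$\frac{dJ}{da} = \int_{0}^{\infty} - \frac{8 a}{\left(a^{2} + x^{2}\right)^{2}} \, dx = - \frac{2 \pi}{a^{2}},$$
so $\int_{0}^{\infty} \frac{4}{\left(a^{2} + x^{2}\right)^{2}} \, dx = \frac{\pi}{a^{3}}$.

Repeating — each differentiation of $1/(x^2+a^2)^j$ produces $-2ja/(x^2+a^2)^{j+1}$ — and dividing through by $-2ja$ at each step yields, after $2$ differentiations in total,
$$\int_{0}^{\infty} \frac{4}{\left(a^{2} + x^{2}\right)^{3}} \, dx = \frac{3 \pi}{4 a^{5}}.$$

Setting $a = 1$:
$$I = \frac{3 \pi}{4}.$$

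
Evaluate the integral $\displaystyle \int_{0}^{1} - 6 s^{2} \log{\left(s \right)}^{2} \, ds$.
$- \frac{4}{9}$

Begin with the known integral
$$J(a) = \int_{0}^{1} - 6 s^{a} \, ds = - \frac{6}{a + 1}.$$

Differentiating under the integral sign brings down a factor of $\ln s$:
$$\frac{dJ}{da} = \int_{0}^{1} - 6 s^{a} \log{\left(s \right)} \, ds = \frac{6}{\left(a + 1\right)^{2}}.$$

Repeating twice in total — each differentiation brings down another $\ln s$ — gives
$$\frac{d^{2}J}{da^{2}} = \int_{0}^{1} - 6 s^{a} \log{\left(s \right)}^{2} \, ds = - \frac{12}{\left(a + 1\right)^{3}},$$
and the integrand here is exactly the target integrand, so $I = - \frac{12}{\left(a + 1\right)^{3}}$.

Setting $a = 2$:
$$I = - \frac{4}{9}.$$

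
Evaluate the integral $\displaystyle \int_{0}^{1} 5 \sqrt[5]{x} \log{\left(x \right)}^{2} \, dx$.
$\frac{625}{108}$

Begin with the known integral
$$J(a) = \int_{0}^{1} 5 x^{a} \, dx = \frac{5}{a + 1}.$$

Differentiating under the integral sign brings down a factor of $\ln x$:
$$\frac{dJ}{da} = \int_{0}^{1} 5 x^{a} \log{\left(x \right)} \, dx = - \frac{5}{\left(a + 1\right)^{2}}.$$

Repeating twice in total — each differentiation brings down another $\ln x$ — gives
$$\frac{d^{2}J}{da^{2}} = \int_{0}^{1} 5 x^{a} \log{\left(x \right)}^{2} \, dx = \frac{10}{\left(a + 1\right)^{3}},$$
and the integrand here is exactly the target integrand, so $I = \frac{10}{\left(a + 1\right)^{3}}$.

Setting $a = \frac{1}{5}$:
$$I = \frac{625}{108}.$$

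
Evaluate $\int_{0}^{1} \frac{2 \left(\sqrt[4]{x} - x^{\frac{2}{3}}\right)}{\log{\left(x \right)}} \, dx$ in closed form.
$\log{\left(\frac{9}{16} \right)}$

Replace the exponent $\frac{1}{4}$ by a parameter $a$: let $I(a) = \int_{0}^{1} \frac{2 \left(- x^{\frac{2}{3}} + x^{a}\right)}{\log{\left(x \right)}} \, dx$.

Since $\dfrac{\partial}{\partial a}\,x^{a} = x^{a} \ln x$, the $\ln x$ in the denominator cancels and
$$\frac{dI}{da} = \int_{0}^{1} 2 x^{a} \, dx = 2 \left[\frac{x^{a+1}}{a+1}\right]_0^1 = \frac{2}{a + 1}.$$

Integrating with respect to $a$ gives $I(a) = \log{\left(\frac{9 \left(a + 1\right)^{2}}{25} \right)} + C$.

At $a = \frac{2}{3}$ the integrand is identically $0$, so $I(\frac{2}{3}) = 0$. The closed form gives $0$, hence $C = 0$.

Setting $a = \frac{1}{4}$:
$$I = \log{\left(\frac{9}{16} \right)}.$$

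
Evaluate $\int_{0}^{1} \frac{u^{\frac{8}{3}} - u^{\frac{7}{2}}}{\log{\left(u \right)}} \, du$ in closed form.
$- \log{\left(\frac{27}{22} \right)}$

Replace the exponent $\frac{7}{2}$ by a parameter $a$: let $I(a) = \int_{0}^{1} \frac{u^{\frac{8}{3}} - u^{a}}{\log{\left(u \right)}} \, du$.

Since $\dfrac{\partial}{\partial a}\,u^{a} = u^{a} \ln u$, the $\ln u$ in the denominator cancels and
$$\frac{dI}{da} = \int_{0}^{1} -1 u^{a} \, du = -1 \left[\frac{u^{a+1}}{a+1}\right]_0^1 = - \frac{1}{a + 1}.$$

Integrating with respect to $a$ gives $I(a) = - \log{\left(\frac{3 a}{11} + \frac{3}{11} \right)} + C$.

At $a = \frac{8}{3}$ the integrand is identically $0$, so $I(\frac{8}{3}) = 0$. The closed form gives $0$, hence $C = 0$.

Setting $a = \frac{7}{2}$:
$$I = - \log{\left(\frac{27}{22} \right)}.$$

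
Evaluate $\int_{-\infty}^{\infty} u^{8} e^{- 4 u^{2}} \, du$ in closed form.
$\frac{105 \sqrt{\pi}}{8192}$

Consider the simpler parametrised integral
$$J(a) = \int_{-\infty}^{\infty} e^{- a u^{2}} \, du = \frac{\sqrt{\pi}}{\sqrt{a}}.$$

Differentiating under the integral sign brings down a factor of $(-u^2)$:
$$\frac{dJ}{da} = \int_{-\infty}^{\infty} - u^{2} e^{- a u^{2}} \, du = - \frac{\sqrt{\pi}}{2 a^{\frac{3}{2}}}.$$

Repeating $4$ times in total — each differentiation brings down another $(-u^2)$ — gives
$$\frac{d^{4}J}{da^{4}} = \int_{-\infty}^{\infty} u^{8} e^{- a u^{2}} \, du = \frac{105 \sqrt{\pi}}{16 a^{\frac{9}{2}}},$$
and the integrand here is exactly the target integrand, so $I = \frac{105 \sqrt{\pi}}{16 a^{\frac{9}{2}}}$.

Setting $a = 4$:
$$I = \frac{105 \sqrt{\pi}}{8192}.$$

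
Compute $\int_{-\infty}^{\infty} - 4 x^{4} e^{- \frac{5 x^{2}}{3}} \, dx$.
$- \frac{27 \sqrt{15} \sqrt{\pi}}{125}$

Consider the simpler parametrised integral
$$J(a) = \int_{-\infty}^{\infty} - 4 e^{- a x^{2}} \, dx = - \frac{4 \sqrt{\pi}}{\sqrt{a}}.$$

Differentiating under the integral sign brings down a factor of $(-x^2)$:
$$\frac{dJ}{da} = \int_{-\infty}^{\infty} 4 x^{2} e^{- a x^{2}} \, dx = \frac{2 \sqrt{\pi}}{a^{\frac{3}{2}}}.$$

Repeating twice in total — each differentiation brings down another $(-x^2)$ — gives
$$\frac{d^{2}J}{da^{2}} = \int_{-\infty}^{\infty} - 4 x^{4} e^{- a x^{2}} \, dx = - \frac{3 \sqrt{\pi}}{a^{\frac{5}{2}}},$$
and the integrand here is exactly the target integrand, so $I = - \frac{3 \sqrt{\pi}}{a^{\frac{5}{2}}}$.

Setting $a = \frac{5}{3}$:
$$I = - \frac{27 \sqrt{15} \sqrt{\pi}}{125}.$$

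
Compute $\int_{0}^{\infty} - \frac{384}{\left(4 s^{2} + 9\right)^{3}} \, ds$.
$- \frac{4 \pi}{27}$

Start from the standard arctangent integral
$$J(a) = \int_{0}^{\infty} - \frac{6}{a^{2} + s^{2}} \, ds = - \frac{3 \pi}{a}.$$

Differentiating under the integral sign with respect to $a$,
$$\frac{dJ}{da} = \int_{0}^{\infty} \frac{12 a}{\left(a^{2} + s^{2}\right)^{2}} \, ds = \frac{3 \pi}{a^{2}},$$
so $\int_{0}^{\infty} - \frac{6}{\left(a^{2} + s^{2}\right)^{2}} \, ds = - \frac{3 \pi}{2 a^{3}}$.

Repeating — each differentiation of $1/(s^2+a^2)^j$ produces $-2ja/(s^2+a^2)^{j+1}$ — and dividing through by $-2ja$ at each step yields, after $2$ differentiations in total,
$$\int_{0}^{\infty} - \frac{6}{\left(a^{2} + s^{2}\right)^{3}} \, ds = - \frac{9 \pi}{8 a^{5}}.$$

Setting $a = \frac{3}{2}$:
$$I = - \frac{4 \pi}{27}.$$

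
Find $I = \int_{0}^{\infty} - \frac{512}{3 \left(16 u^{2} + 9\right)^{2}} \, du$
$- \frac{32 \pi}{81}$

Start from the standard arctangent integral
$$J(a) = \int_{0}^{\infty} - \frac{2}{3 \left(a^{2} + u^{2}\right)} \, du = - \frac{\pi}{3 a}.$$

Differentiating under the integral sign with respect to $a$,
$$\frac{dJ}{da} = \int_{0}^{\infty} \frac{4 a}{3 \left(a^{2} + u^{2}\right)^{2}} \, du = \frac{\pi}{3 a^{2}},$$
so $\int_{0}^{\infty} - \frac{2}{3 \left(a^{2} + u^{2}\right)^{2}} \, du = - \frac{\pi}{6 a^{3}}$.

Setting $a = \frac{3}{4}$:
$$I = - \frac{32 \pi}{81}.$$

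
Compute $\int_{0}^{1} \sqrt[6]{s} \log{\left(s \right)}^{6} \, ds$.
$\frac{201553920}{823543}$

Start from the elementary integral
$$J(a) = \int_{0}^{1} s^{a} \, ds = \frac{1}{a + 1}.$$

Differentiating under the integral sign brings down a factor of $\ln s$:
$$\frac{dJ}{da} = \int_{0}^{1} s^{a} \log{\left(s \right)} \, ds = - \frac{1}{\left(a + 1\right)^{2}}.$$

Repeating $6$ times in total — each differentiation brings down another $\ln s$ — gives
$$\frac{d^{6}J}{da^{6}} = \int_{0}^{1} s^{a} \log{\left(s \right)}^{6} \, ds = \frac{720}{\left(a + 1\right)^{7}},$$
and the integrand here is exactly the target integrand, so $I = \frac{720}{\left(a + 1\right)^{7}}$.

Setting $a = \frac{1}{6}$:
$$I = \frac{201553920}{823543}.$$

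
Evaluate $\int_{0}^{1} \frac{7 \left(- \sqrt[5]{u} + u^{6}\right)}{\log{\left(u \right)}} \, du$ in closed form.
$\log{\left(\frac{64339296875}{279936} \right)}$

Replace the exponent $\frac{1}{5}$ by a parameter $a$: let $I(a) = \int_{0}^{1} \frac{7 \left(u^{6} - u^{a}\right)}{\log{\left(u \right)}} \, du$.

Since $\dfrac{\partial}{\partial a}\,u^{a} = u^{a} \ln u$, the $\ln u$ in the denominator cancels and
$$\frac{dI}{da} = \int_{0}^{1} -7 u^{a} \, du = -7 \left[\frac{u^{a+1}}{a+1}\right]_0^1 = - \frac{7}{a + 1}.$$

Integrating with respect to $a$ gives $I(a) = \log{\left(\frac{823543}{\left(a + 1\right)^{7}} \right)} + C$.

At $a = 6$ the integrand is identically $0$, so $I(6) = 0$. The closed form gives $0$, hence $C = 0$.

Setting $a = \frac{1}{5}$:
$$I = \log{\left(\frac{64339296875}{279936} \right)}.$$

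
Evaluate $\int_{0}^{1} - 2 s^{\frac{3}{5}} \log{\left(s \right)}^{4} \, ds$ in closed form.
$- \frac{9375}{2048}$

Begin with the known integral
$$J(a) = \int_{0}^{1} - 2 s^{a} \, ds = - \frac{2}{a + 1}.$$

Differentiating under the integral sign brings down a factor of $\ln s$:
$$\frac{dJ}{da} = \int_{0}^{1} - 2 s^{a} \log{\left(s \right)} \, ds = \frac{2}{\left(a + 1\right)^{2}}.$$

Repeating $4$ times in total — each differentiation brings down another $\ln s$ — gives
$$\frac{d^{4}J}{da^{4}} = \int_{0}^{1} - 2 s^{a} \log{\left(s \right)}^{4} \, ds = - \frac{48}{\left(a + 1\right)^{5}},$$
and the integrand here is exactly the target integrand, so $I = - \frac{48}{\left(a + 1\right)^{5}}$.

Setting $a = \frac{3}{5}$:
$$I = - \frac{9375}{2048}.$$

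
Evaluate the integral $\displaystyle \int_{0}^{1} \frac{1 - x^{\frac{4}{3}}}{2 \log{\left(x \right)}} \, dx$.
$- \frac{\log{\left(7 \right)}}{2} + \frac{\log{\left(3 \right)}}{2}$

Consider the one-parameter family: let $I(a) = \int_{0}^{1} \frac{1 - x^{a}}{2 \log{\left(x \right)}} \, dx$.

Since $\dfrac{\partial}{\partial a}\,x^{a} = x^{a} \ln x$, the $\ln x$ in the denominator cancels and
$$\frac{dI}{da} = \int_{0}^{1} - \frac{1}{2} x^{a} \, dx = - \frac{1}{2} \left[\frac{x^{a+1}}{a+1}\right]_0^1 = - \frac{1}{2 a + 2}.$$

Integrating with respect to $a$ gives $I(a) = - \frac{\log{\left(a + 1 \right)}}{2} + C$.

At $a = 0$ the integrand is identically $0$, so $I(0) = 0$. The closed form gives $0$, hence $C = 0$.

Setting $a = \frac{4}{3}$:
$$I = - \frac{\log{\left(7 \right)}}{2} + \frac{\log{\left(3 \right)}}{2}.$$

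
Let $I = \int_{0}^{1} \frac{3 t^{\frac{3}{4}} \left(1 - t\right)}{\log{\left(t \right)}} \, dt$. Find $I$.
$\log{\left(\frac{343}{1331} \right)}$

Replace the exponent $\frac{3}{4}$ by a parameter $a$: let $I(a) = \int_{0}^{1} \frac{3 \left(- t^{\frac{7}{4}} + t^{a}\right)}{\log{\left(t \right)}} \, dt$.

Since $\dfrac{\partial}{\partial a}\,t^{a} = t^{a} \ln t$, the $\ln t$ in the denominator cancels and
$$\frac{dI}{da} = \int_{0}^{1} 3 t^{a} \, dt = 3 \left[\frac{t^{a+1}}{a+1}\right]_0^1 = \frac{3}{a + 1}.$$

Integrating with respect to $a$ gives $I(a) = \log{\left(\frac{64 \left(a + 1\right)^{3}}{1331} \right)} + C$.

At $a = \frac{7}{4}$ the integrand is identically $0$, so $I(\frac{7}{4}) = 0$. The closed form gives $0$, hence $C = 0$.

Setting $a = \frac{3}{4}$:
$$I = \log{\left(\frac{343}{1331} \right)}.$$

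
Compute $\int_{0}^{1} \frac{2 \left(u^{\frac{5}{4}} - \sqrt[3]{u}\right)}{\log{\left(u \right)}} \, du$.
$- \log{\left(\frac{256}{729} \right)}$

Consider the one-parameter family: let $I(a) = \int_{0}^{1} \frac{2 \left(u^{\frac{5}{4}} - u^{a}\right)}{\log{\left(u \right)}} \, du$.

Since $\dfrac{\partial}{\partial a}\,u^{a} = u^{a} \ln u$, the $\ln u$ in the denominator cancels and
$$\frac{dI}{da} = \int_{0}^{1} -2 u^{a} \, du = -2 \left[\frac{u^{a+1}}{a+1}\right]_0^1 = - \frac{2}{a + 1}.$$

Integrating with respect to $a$ gives $I(a) = - \log{\left(\frac{16 \left(a + 1\right)^{2}}{81} \right)} + C$.

At $a = \frac{5}{4}$ the integrand is identically $0$, so $I(\frac{5}{4}) = 0$. The closed form gives $0$, hence $C = 0$.

Setting $a = \frac{1}{3}$:
$$I = - \log{\left(\frac{256}{729} \right)}.$$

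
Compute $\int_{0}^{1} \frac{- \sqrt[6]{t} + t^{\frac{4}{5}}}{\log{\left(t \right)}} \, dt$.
$- \log{\left(35 \right)} + \log{\left(54 \right)}$

Consider the one-parameter family: let $I(a) = \int_{0}^{1} \frac{t^{\frac{4}{5}} - t^{a}}{\log{\left(t \right)}} \, dt$.

Since $\dfrac{\partial}{\partial a}\,t^{a} = t^{a} \ln t$, the $\ln t$ in the denominator cancels and
$$\frac{dI}{da} = \int_{0}^{1} -1 t^{a} \, dt = -1 \left[\frac{t^{a+1}}{a+1}\right]_0^1 = - \frac{1}{a + 1}.$$

Integrating with respect to $a$ gives $I(a) = - \log{\left(\frac{5 a}{9} + \frac{5}{9} \right)} + C$.

At $a = \frac{4}{5}$ the integrand is identically $0$, so $I(\frac{4}{5}) = 0$. The closed form gives $0$, hence $C = 0$.

Setting $a = \frac{1}{6}$:
$$I = - \log{\left(35 \right)} + \log{\left(54 \right)}.$$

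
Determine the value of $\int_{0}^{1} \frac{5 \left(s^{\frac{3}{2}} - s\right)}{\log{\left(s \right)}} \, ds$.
$- \log{\left(\frac{1024}{3125} \right)}$

Consider the one-parameter family: let $I(a) = \int_{0}^{1} \frac{5 \left(s^{\frac{3}{2}} - s^{a}\right)}{\log{\left(s \right)}} \, ds$.

Since $\dfrac{\partial}{\partial a}\,s^{a} = s^{a} \ln s$, the $\ln s$ in the denominator cancels and
$$\frac{dI}{da} = \int_{0}^{1} -5 s^{a} \, ds = -5 \left[\frac{s^{a+1}}{a+1}\right]_0^1 = - \frac{5}{a + 1}.$$

Integrating with respect to $a$ gives $I(a) = - \log{\left(\frac{32 \left(a + 1\right)^{5}}{3125} \right)} + C$.

At $a = \frac{3}{2}$ the integrand is identically $0$, so $I(\frac{3}{2}) = 0$. The closed form gives $0$, hence $C = 0$.

Setting $a = 1$:
$$I = - \log{\left(\frac{1024}{3125} \right)}.$$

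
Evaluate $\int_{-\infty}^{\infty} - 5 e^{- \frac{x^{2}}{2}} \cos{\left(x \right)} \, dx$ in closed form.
$- \frac{5 \sqrt{2} \sqrt{\pi}}{e^{\frac{1}{2}}}$

Define $I(b) = \int_{-\infty}^{\infty} - 5 e^{- \frac{x^{2}}{2}} \cos{\left(b x \right)} \, dx$.

Differentiating under the integral sign,
$$I'(b) = \int_{-\infty}^{\infty} 5 x e^{- \frac{x^{2}}{2}} \sin{\left(b x \right)} \, dx.$$

Integrate $\int_{-\infty}^{\infty} x \sin(b x)\, e^{- \frac{x^{2}}{2}}\, dx$ by parts with $u = \sin(b x)$ and $dv = x\, e^{- \frac{x^{2}}{2}}\, dx$, giving $v = - e^{- \frac{x^{2}}{2}}$. The boundary term vanishes and
$$\int_{-\infty}^{\infty} x \sin(b x)\, e^{- \frac{x^{2}}{2}}\, dx = b \int_{-\infty}^{\infty} \cos(b x)\, e^{- \frac{x^{2}}{2}}\, dx,$$
so $I'(b) = - b\, I(b)$.

This is a separable first-order ODE; solving with the initial condition $I(0) = \int_{-\infty}^{\infty} - 5 e^{- \frac{x^{2}}{2}}\,dx = - 5 \sqrt{2} \sqrt{\pi}$ gives
$$I(b) = - 5 \sqrt{2} \sqrt{\pi} e^{- \frac{b^{2}}{2}}.$$

Setting $b = 1$:
$$I = - \frac{5 \sqrt{2} \sqrt{\pi}}{e^{\frac{1}{2}}}.$$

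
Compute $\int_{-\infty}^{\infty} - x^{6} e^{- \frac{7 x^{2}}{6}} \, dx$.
$- \frac{405 \sqrt{42} \sqrt{\pi}}{2401}$

Start from the elementary integral
$$J(a) = \int_{-\infty}^{\infty} - e^{- a x^{2}} \, dx = - \frac{\sqrt{\pi}}{\sqrt{a}}.$$

Differentiating under the integral sign brings down a factor of $(-x^2)$:
$$\frac{dJ}{da} = \int_{-\infty}^{\infty} x^{2} e^{- a x^{2}} \, dx = \frac{\sqrt{\pi}}{2 a^{\frac{3}{2}}}.$$

Repeating $3$ times in total — each differentiation brings down another $(-x^2)$ — gives
$$\frac{d^{3}J}{da^{3}} = \int_{-\infty}^{\infty} x^{6} e^{- a x^{2}} \, dx = \frac{15 \sqrt{\pi}}{8 a^{\frac{7}{2}}},$$
and the integrand here is $(-1)^{3}$ times the target integrand, so $I = (-1)^{3}\,\frac{d^{3}J}{da^{3}} = - \frac{15 \sqrt{\pi}}{8 a^{\frac{7}{2}}}$.

Setting $a = \frac{7}{6}$:
$$I = - \frac{405 \sqrt{42} \sqrt{\pi}}{2401}.$$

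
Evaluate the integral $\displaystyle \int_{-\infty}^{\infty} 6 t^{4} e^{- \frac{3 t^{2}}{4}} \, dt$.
$\frac{16 \sqrt{3} \sqrt{\pi}}{3}$

Consider the simpler parametrised integral
$$J(a) = \int_{-\infty}^{\infty} 6 e^{- a t^{2}} \, dt = \frac{6 \sqrt{\pi}}{\sqrt{a}}.$$

Differentiating under the integral sign brings down a factor of $(-t^2)$:
$$\frac{dJ}{da} = \int_{-\infty}^{\infty} - 6 t^{2} e^{- a t^{2}} \, dt = - \frac{3 \sqrt{\pi}}{a^{\frac{3}{2}}}.$$

Repeating twice in total — each differentiation brings down another $(-t^2)$ — gives
$$\frac{d^{2}J}{da^{2}} = \int_{-\infty}^{\infty} 6 t^{4} e^{- a t^{2}} \, dt = \frac{9 \sqrt{\pi}}{2 a^{\frac{5}{2}}},$$
and the integrand here is exactly the target integrand, so $I = \frac{9 \sqrt{\pi}}{2 a^{\frac{5}{2}}}$.

Setting $a = \frac{3}{4}$:
$$I = \frac{16 \sqrt{3} \sqrt{\pi}}{3}.$$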